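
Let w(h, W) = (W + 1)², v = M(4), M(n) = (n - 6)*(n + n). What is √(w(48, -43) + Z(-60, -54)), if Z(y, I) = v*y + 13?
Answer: √2737 ≈ 52.316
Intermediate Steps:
M(n) = 2*n*(-6 + n) (M(n) = (-6 + n)*(2*n) = 2*n*(-6 + n))
v = -16 (v = 2*4*(-6 + 4) = 2*4*(-2) = -16)
Z(y, I) = 13 - 16*y (Z(y, I) = -16*y + 13 = 13 - 16*y)
w(h, W) = (1 + W)²
√(w(48, -43) + Z(-60, -54)) = √((1 - 43)² + (13 - 16*(-60))) = √((-42)² + (13 + 960)) = √(1764 + 973) = √2737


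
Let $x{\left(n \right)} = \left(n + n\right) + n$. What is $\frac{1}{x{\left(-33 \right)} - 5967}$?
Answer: $- \frac{1}{6066} \approx -0.00016485$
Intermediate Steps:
$x{\left(n \right)} = 3 n$ ($x{\left(n \right)} = 2 n + n = 3 n$)
$\frac{1}{x{\left(-33 \right)} - 5967} = \frac{1}{3 \left(-33\right) - 5967} = \frac{1}{-99 - 5967} = \frac{1}{-6066} = - \frac{1}{6066}$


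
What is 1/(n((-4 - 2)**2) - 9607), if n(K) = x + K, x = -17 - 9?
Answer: -1/9597 ≈ -0.00010420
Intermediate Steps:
x = -26
n(K) = -26 + K
1/(n((-4 - 2)**2) - 9607) = 1/((-26 + (-4 - 2)**2) - 9607) = 1/((-26 + (-6)**2) - 9607) = 1/((-26 + 36) - 9607) = 1/(10 - 9607) = 1/(-9597) = -1/9597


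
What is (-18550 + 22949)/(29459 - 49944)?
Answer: -4399/20485 ≈ -0.21474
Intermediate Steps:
(-18550 + 22949)/(29459 - 49944) = 4399/(-20485) = 4399*(-1/20485) = -4399/20485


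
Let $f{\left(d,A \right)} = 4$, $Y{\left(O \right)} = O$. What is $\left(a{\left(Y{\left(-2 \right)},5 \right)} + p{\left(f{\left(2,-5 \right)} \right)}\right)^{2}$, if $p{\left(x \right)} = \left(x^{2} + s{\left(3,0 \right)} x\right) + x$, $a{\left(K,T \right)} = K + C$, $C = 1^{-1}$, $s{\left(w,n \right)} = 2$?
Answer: $729$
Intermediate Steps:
$C = 1$
$a{\left(K,T \right)} = 1 + K$ ($a{\left(K,T \right)} = K + 1 = 1 + K$)
$p{\left(x \right)} = x^{2} + 3 x$ ($p{\left(x \right)} = \left(x^{2} + 2 x\right) + x = x^{2} + 3 x$)
$\left(a{\left(Y{\left(-2 \right)},5 \right)} + p{\left(f{\left(2,-5 \right)} \right)}\right)^{2} = \left(\left(1 - 2\right) + 4 \left(3 + 4\right)\right)^{2} = \left(-1 + 4 \cdot 7\right)^{2} = \left(-1 + 28\right)^{2} = 27^{2} = 729$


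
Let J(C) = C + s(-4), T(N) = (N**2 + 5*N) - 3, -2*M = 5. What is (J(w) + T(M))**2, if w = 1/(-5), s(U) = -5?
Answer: 83521/400 ≈ 208.80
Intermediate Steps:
M = -5/2 (M = -1/2*5 = -5/2 ≈ -2.5000)
T(N) = -3 + N**2 + 5*N
w = -1/5 ≈ -0.20000
J(C) = -5 + C (J(C) = C - 5 = -5 + C)
(J(w) + T(M))**2 = ((-5 - 1/5) + (-3 + (-5/2)**2 + 5*(-5/2)))**2 = (-26/5 + (-3 + 25/4 - 25/2))**2 = (-26/5 - 37/4)**2 = (-289/20)**2 = 83521/400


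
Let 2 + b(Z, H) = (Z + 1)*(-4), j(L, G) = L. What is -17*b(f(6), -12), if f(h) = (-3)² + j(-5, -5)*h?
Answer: -1326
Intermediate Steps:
f(h) = 9 - 5*h (f(h) = (-3)² - 5*h = 9 - 5*h)
b(Z, H) = -6 - 4*Z (b(Z, H) = -2 + (Z + 1)*(-4) = -2 + (1 + Z)*(-4) = -2 + (-4 - 4*Z) = -6 - 4*Z)
-17*b(f(6), -12) = -17*(-6 - 4*(9 - 5*6)) = -17*(-6 - 4*(9 - 30)) = -17*(-6 - 4*(-21)) = -17*(-6 + 84) = -17*78 = -1326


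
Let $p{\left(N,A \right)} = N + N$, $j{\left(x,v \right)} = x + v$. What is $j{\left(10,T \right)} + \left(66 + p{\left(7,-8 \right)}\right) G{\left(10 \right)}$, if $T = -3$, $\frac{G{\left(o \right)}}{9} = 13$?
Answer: $9367$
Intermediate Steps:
$G{\left(o \right)} = 117$ ($G{\left(o \right)} = 9 \cdot 13 = 117$)
$j{\left(x,v \right)} = v + x$
$p{\left(N,A \right)} = 2 N$
$j{\left(10,T \right)} + \left(66 + p{\left(7,-8 \right)}\right) G{\left(10 \right)} = \left(-3 + 10\right) + \left(66 + 2 \cdot 7\right) 117 = 7 + \left(66 + 14\right) 117 = 7 + 80 \cdot 117 = 7 + 9360 = 9367$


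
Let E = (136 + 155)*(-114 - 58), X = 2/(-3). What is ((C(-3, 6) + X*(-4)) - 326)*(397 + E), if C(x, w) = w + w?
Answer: 46377770/3 ≈ 1.5459e+7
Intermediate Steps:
C(x, w) = 2*w
X = -2/3 (X = 2*(-1/3) = -2/3 ≈ -0.66667)
E = -50052 (E = 291*(-172) = -50052)
((C(-3, 6) + X*(-4)) - 326)*(397 + E) = ((2*6 - 2/3*(-4)) - 326)*(397 - 50052) = ((12 + 8/3) - 326)*(-49655) = (44/3 - 326)*(-49655) = -934/3*(-49655) = 46377770/3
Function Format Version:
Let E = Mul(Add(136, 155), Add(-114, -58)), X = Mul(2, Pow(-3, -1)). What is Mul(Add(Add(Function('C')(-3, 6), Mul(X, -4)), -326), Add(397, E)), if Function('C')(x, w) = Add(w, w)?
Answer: Rational(46377770, 3) ≈ 1.5459e+7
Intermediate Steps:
Function('C')(x, w) = Mul(2, w)
X = Rational(-2, 3) (X = Mul(2, Rational(-1, 3)) = Rational(-2, 3) ≈ -0.66667)
E = -50052 (E = Mul(291, -172) = -50052)
Mul(Add(Add(Function('C')(-3, 6), Mul(X, -4)), -326), Add(397, E)) = Mul(Add(Add(Mul(2, 6), Mul(Rational(-2, 3), -4)), -326), Add(397, -50052)) = Mul(Add(Add(12, Rational(8, 3)), -326), -49655) = Mul(Add(Rational(44, 3), -326), -49655) = Mul(Rational(-934, 3), -49655) = Rational(46377770, 3)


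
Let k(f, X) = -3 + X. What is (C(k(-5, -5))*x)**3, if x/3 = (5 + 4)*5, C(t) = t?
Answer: -1259712000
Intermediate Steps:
x = 135 (x = 3*((5 + 4)*5) = 3*(9*5) = 3*45 = 135)
(C(k(-5, -5))*x)**3 = ((-3 - 5)*135)**3 = (-8*135)**3 = (-1080)**3 = -1259712000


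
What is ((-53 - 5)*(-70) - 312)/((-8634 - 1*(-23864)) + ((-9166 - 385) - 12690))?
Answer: -3748/7011 ≈ -0.53459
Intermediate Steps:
((-53 - 5)*(-70) - 312)/((-8634 - 1*(-23864)) + ((-9166 - 385) - 12690)) = (-58*(-70) - 312)/((-8634 + 23864) + (-9551 - 12690)) = (4060 - 312)/(15230 - 22241) = 3748/(-7011) = 3748*(-1/7011) = -3748/7011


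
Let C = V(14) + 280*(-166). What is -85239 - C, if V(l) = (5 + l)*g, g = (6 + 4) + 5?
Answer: -39044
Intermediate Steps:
g = 15 (g = 10 + 5 = 15)
V(l) = 75 + 15*l (V(l) = (5 + l)*15 = 75 + 15*l)
C = -46195 (C = (75 + 15*14) + 280*(-166) = (75 + 210) - 46480 = 285 - 46480 = -46195)
-85239 - C = -85239 - 1*(-46195) = -85239 + 46195 = -39044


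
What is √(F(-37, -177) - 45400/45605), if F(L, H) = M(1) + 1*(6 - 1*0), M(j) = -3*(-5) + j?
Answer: √1747419422/9121 ≈ 4.5831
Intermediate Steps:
M(j) = 15 + j
F(L, H) = 22 (F(L, H) = (15 + 1) + 1*(6 - 1*0) = 16 + 1*(6 + 0) = 16 + 1*6 = 16 + 6 = 22)
√(F(-37, -177) - 45400/45605) = √(22 - 45400/45605) = √(22 - 45400*1/45605) = √(22 - 9080/9121) = √(191582/9121) = √1747419422/9121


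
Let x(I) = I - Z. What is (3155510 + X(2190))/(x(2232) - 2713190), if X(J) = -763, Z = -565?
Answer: -3154747/2710393 ≈ -1.1639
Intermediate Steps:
x(I) = 565 + I (x(I) = I - 1*(-565) = I + 565 = 565 + I)
(3155510 + X(2190))/(x(2232) - 2713190) = (3155510 - 763)/((565 + 2232) - 2713190) = 3154747/(2797 - 2713190) = 3154747/(-2710393) = 3154747*(-1/2710393) = -3154747/2710393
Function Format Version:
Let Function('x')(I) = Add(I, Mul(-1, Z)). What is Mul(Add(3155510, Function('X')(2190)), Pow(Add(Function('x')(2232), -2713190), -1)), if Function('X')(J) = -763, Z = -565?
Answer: Rational(-3154747, 2710393) ≈ -1.1639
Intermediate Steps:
Function('x')(I) = Add(565, I) (Function('x')(I) = Add(I, Mul(-1, -565)) = Add(I, 565) = Add(565, I))
Mul(Add(3155510, Function('X')(2190)), Pow(Add(Function('x')(2232), -2713190), -1)) = Mul(Add(3155510, -763), Pow(Add(Add(565, 2232), -2713190), -1)) = Mul(3154747, Pow(Add(2797, -2713190), -1)) = Mul(3154747, Pow(-2710393, -1)) = Mul(3154747, Rational(-1, 2710393)) = Rational(-3154747, 2710393)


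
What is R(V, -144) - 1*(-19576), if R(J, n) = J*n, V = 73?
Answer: 9064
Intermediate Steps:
R(V, -144) - 1*(-19576) = 73*(-144) - 1*(-19576) = -10512 + 19576 = 9064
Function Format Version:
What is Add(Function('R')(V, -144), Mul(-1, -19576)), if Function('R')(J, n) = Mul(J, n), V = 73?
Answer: 9064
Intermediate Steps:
Add(Function('R')(V, -144), Mul(-1, -19576)) = Add(Mul(73, -144), Mul(-1, -19576)) = Add(-10512, 19576) = 9064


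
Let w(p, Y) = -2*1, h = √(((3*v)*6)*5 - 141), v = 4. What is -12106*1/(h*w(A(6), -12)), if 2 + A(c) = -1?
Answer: 6053*√219/219 ≈ 409.02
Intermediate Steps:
A(c) = -3 (A(c) = -2 - 1 = -3)
h = √219 (h = √(((3*4)*6)*5 - 141) = √((12*6)*5 - 141) = √(72*5 - 141) = √(360 - 141) = √219 ≈ 14.799)
w(p, Y) = -2
-12106*1/(h*w(A(6), -12)) = -12106*(-√219/438) = -(-6053)*√219/219 = 6053*√219/219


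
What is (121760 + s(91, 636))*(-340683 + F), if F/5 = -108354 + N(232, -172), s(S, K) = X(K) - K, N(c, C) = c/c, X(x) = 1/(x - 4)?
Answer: -8443965002914/79 ≈ -1.0689e+11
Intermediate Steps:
X(x) = 1/(-4 + x)
N(c, C) = 1
s(S, K) = 1/(-4 + K) - K
F = -541765 (F = 5*(-108354 + 1) = 5*(-108353) = -541765)
(121760 + s(91, 636))*(-340683 + F) = (121760 + (1 - 1*636*(-4 + 636))/(-4 + 636))*(-340683 - 541765) = (121760 + (1 - 1*636*632)/632)*(-882448) = (121760 + (1 - 401952)/632)*(-882448) = (121760 + (1/632)*(-401951))*(-882448) = (121760 - 401951/632)*(-882448) = (76550369/632)*(-882448) = -8443965002914/79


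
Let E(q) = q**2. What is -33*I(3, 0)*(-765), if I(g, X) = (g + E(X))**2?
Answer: 227205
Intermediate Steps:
I(g, X) = (g + X**2)**2
-33*I(3, 0)*(-765) = -33*(3 + 0**2)**2*(-765) = -33*(3 + 0)**2*(-765) = -33*3**2*(-765) = -33*9*(-765) = -297*(-765) = 227205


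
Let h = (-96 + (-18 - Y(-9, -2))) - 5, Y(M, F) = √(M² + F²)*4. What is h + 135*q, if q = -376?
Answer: -50879 - 4*√85 ≈ -50916.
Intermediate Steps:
Y(M, F) = 4*√(F² + M²) (Y(M, F) = √(F² + M²)*4 = 4*√(F² + M²))
h = -119 - 4*√85 (h = (-96 + (-18 - 4*√((-2)² + (-9)²))) - 5 = (-96 + (-18 - 4*√(4 + 81))) - 5 = (-96 + (-18 - 4*√85)) - 5 = (-114 - 4*√85) - 5 = -119 - 4*√85 ≈ -155.88)
h + 135*q = (-119 - 4*√85) + 135*(-376) = (-119 - 4*√85) - 50760 = -50879 - 4*√85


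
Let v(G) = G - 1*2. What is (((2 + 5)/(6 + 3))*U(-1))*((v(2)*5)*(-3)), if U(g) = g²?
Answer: 0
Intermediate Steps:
v(G) = -2 + G (v(G) = G - 2 = -2 + G)
(((2 + 5)/(6 + 3))*U(-1))*((v(2)*5)*(-3)) = (((2 + 5)/(6 + 3))*(-1)²)*(((-2 + 2)*5)*(-3)) = ((7/9)*1)*((0*5)*(-3)) = ((7*(⅑))*1)*(0*(-3)) = ((7/9)*1)*0 = (7/9)*0 = 0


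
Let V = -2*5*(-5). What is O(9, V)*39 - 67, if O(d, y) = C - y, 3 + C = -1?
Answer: -2173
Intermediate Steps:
C = -4 (C = -3 - 1 = -4)
V = 50 (V = -10*(-5) = 50)
O(d, y) = -4 - y
O(9, V)*39 - 67 = (-4 - 1*50)*39 - 67 = (-4 - 50)*39 - 67 = -54*39 - 67 = -2106 - 67 = -2173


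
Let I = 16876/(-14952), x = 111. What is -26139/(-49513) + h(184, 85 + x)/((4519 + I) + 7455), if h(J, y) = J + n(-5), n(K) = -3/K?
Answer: 6911630307/12720632395 ≈ 0.54334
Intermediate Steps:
I = -4219/3738 (I = 16876*(-1/14952) = -4219/3738 ≈ -1.1287)
h(J, y) = 3/5 + J (h(J, y) = J - 3/(-5) = J - 3*(-1/5) = J + 3/5 = 3/5 + J)
-26139/(-49513) + h(184, 85 + x)/((4519 + I) + 7455) = -26139/(-49513) + (3/5 + 184)/((4519 - 4219/3738) + 7455) = -26139*(-1/49513) + 923/(5*(16887803/3738 + 7455)) = 26139/49513 + 923/(5*(44754593/3738)) = 26139/49513 + (923/5)*(3738/44754593) = 26139/49513 + 265398/17213305 = 6911630307/12720632395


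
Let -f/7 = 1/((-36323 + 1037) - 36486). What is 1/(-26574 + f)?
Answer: -71772/1907269121 ≈ -3.7631e-5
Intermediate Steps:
f = 7/71772 (f = -7/((-36323 + 1037) - 36486) = -7/(-35286 - 36486) = -7/(-71772) = -7*(-1/71772) = 7/71772 ≈ 9.7531e-5)
1/(-26574 + f) = 1/(-26574 + 7/71772) = 1/(-1907269121/71772) = -71772/1907269121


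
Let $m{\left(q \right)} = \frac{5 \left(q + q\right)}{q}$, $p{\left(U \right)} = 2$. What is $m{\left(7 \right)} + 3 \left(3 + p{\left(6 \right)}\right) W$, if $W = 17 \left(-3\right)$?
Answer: $-755$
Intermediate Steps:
$W = -51$
$m{\left(q \right)} = 10$ ($m{\left(q \right)} = \frac{5 \cdot 2 q}{q} = \frac{10 q}{q} = 10$)
$m{\left(7 \right)} + 3 \left(3 + p{\left(6 \right)}\right) W = 10 + 3 \left(3 + 2\right) \left(-51\right) = 10 + 3 \cdot 5 \left(-51\right) = 10 + 15 \left(-51\right) = 10 - 765 = -755$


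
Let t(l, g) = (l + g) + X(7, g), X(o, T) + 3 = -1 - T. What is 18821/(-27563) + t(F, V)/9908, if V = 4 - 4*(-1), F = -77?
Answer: -188711071/273094204 ≈ -0.69101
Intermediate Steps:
X(o, T) = -4 - T (X(o, T) = -3 + (-1 - T) = -4 - T)
V = 8 (V = 4 + 4 = 8)
t(l, g) = -4 + l (t(l, g) = (l + g) + (-4 - g) = (g + l) + (-4 - g) = -4 + l)
18821/(-27563) + t(F, V)/9908 = 18821/(-27563) + (-4 - 77)/9908 = 18821*(-1/27563) - 81*1/9908 = -18821/27563 - 81/9908 = -188711071/273094204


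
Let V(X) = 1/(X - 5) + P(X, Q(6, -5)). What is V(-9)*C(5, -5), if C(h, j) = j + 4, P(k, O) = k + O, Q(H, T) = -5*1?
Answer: 197/14 ≈ 14.071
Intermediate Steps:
Q(H, T) = -5
P(k, O) = O + k
C(h, j) = 4 + j
V(X) = -5 + X + 1/(-5 + X) (V(X) = 1/(X - 5) + (-5 + X) = 1/(-5 + X) + (-5 + X) = -5 + X + 1/(-5 + X))
V(-9)*C(5, -5) = ((26 + (-9)**2 - 10*(-9))/(-5 - 9))*(4 - 5) = ((26 + 81 + 90)/(-14))*(-1) = -1/14*197*(-1) = -197/14*(-1) = 197/14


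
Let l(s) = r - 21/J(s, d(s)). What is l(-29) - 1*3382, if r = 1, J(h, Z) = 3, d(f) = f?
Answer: -3388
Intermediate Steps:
l(s) = -6 (l(s) = 1 - 21/3 = 1 - 21*⅓ = 1 - 7 = -6)
l(-29) - 1*3382 = -6 - 1*3382 = -6 - 3382 = -3388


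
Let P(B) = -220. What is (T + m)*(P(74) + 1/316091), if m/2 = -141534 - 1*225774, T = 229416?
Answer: 35131617598800/316091 ≈ 1.1114e+8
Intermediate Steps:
m = -734616 (m = 2*(-141534 - 1*225774) = 2*(-141534 - 225774) = 2*(-367308) = -734616)
(T + m)*(P(74) + 1/316091) = (229416 - 734616)*(-220 + 1/316091) = -505200*(-220 + 1/316091) = -505200*(-69540019/316091) = 35131617598800/316091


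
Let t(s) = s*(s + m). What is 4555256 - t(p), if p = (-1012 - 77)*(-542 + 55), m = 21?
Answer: -281270279596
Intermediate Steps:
p = 530343 (p = -1089*(-487) = 530343)
t(s) = s*(21 + s) (t(s) = s*(s + 21) = s*(21 + s))
4555256 - t(p) = 4555256 - 530343*(21 + 530343) = 4555256 - 530343*530364 = 4555256 - 1*281274834852 = 4555256 - 281274834852 = -281270279596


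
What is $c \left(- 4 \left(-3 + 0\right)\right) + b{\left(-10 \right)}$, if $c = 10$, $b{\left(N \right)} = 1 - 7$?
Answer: $114$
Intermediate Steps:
$b{\left(N \right)} = -6$ ($b{\left(N \right)} = 1 - 7 = -6$)
$c \left(- 4 \left(-3 + 0\right)\right) + b{\left(-10 \right)} = 10 \left(- 4 \left(-3 + 0\right)\right) - 6 = 10 \left(\left(-4\right) \left(-3\right)\right) - 6 = 10 \cdot 12 - 6 = 120 - 6 = 114$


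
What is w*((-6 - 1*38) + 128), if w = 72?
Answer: 6048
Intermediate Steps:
w*((-6 - 1*38) + 128) = 72*((-6 - 1*38) + 128) = 72*((-6 - 38) + 128) = 72*(-44 + 128) = 72*84 = 6048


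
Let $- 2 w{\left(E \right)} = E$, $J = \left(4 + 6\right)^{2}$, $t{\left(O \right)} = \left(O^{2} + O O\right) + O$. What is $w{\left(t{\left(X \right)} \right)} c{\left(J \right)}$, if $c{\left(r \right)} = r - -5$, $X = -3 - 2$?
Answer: $- \frac{4725}{2} \approx -2362.5$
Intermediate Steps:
$X = -5$
$t{\left(O \right)} = O + 2 O^{2}$ ($t{\left(O \right)} = \left(O^{2} + O^{2}\right) + O = 2 O^{2} + O = O + 2 O^{2}$)
$J = 100$ ($J = 10^{2} = 100$)
$w{\left(E \right)} = - \frac{E}{2}$
$c{\left(r \right)} = 5 + r$ ($c{\left(r \right)} = r + 5 = 5 + r$)
$w{\left(t{\left(X \right)} \right)} c{\left(J \right)} = - \frac{\left(-5\right) \left(1 + 2 \left(-5\right)\right)}{2} \left(5 + 100\right) = - \frac{\left(-5\right) \left(1 - 10\right)}{2} \cdot 105 = - \frac{\left(-5\right) \left(-9\right)}{2} \cdot 105 = \left(- \frac{1}{2}\right) 45 \cdot 105 = \left(- \frac{45}{2}\right) 105 = - \frac{4725}{2}$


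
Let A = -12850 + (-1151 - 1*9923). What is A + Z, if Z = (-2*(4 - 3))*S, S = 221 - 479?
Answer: -23408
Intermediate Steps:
S = -258
Z = 516 (Z = -2*(4 - 3)*(-258) = -2*1*(-258) = -2*(-258) = 516)
A = -23924 (A = -12850 + (-1151 - 9923) = -12850 - 11074 = -23924)
A + Z = -23924 + 516 = -23408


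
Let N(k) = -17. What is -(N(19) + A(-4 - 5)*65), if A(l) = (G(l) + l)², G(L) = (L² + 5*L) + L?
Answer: -21043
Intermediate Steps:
G(L) = L² + 6*L
A(l) = (l + l*(6 + l))² (A(l) = (l*(6 + l) + l)² = (l + l*(6 + l))²)
-(N(19) + A(-4 - 5)*65) = -(-17 + ((-4 - 5)²*(7 + (-4 - 5))²)*65) = -(-17 + ((-9)²*(7 - 9)²)*65) = -(-17 + (81*(-2)²)*65) = -(-17 + (81*4)*65) = -(-17 + 324*65) = -(-17 + 21060) = -1*21043 = -21043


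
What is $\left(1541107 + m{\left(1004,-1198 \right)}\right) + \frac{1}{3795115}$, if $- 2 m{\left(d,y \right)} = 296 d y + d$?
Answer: $\frac{681427399384416}{3795115} \approx 1.7955 \cdot 10^{8}$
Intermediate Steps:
$m{\left(d,y \right)} = - \frac{d}{2} - 148 d y$ ($m{\left(d,y \right)} = - \frac{296 d y + d}{2} = - \frac{d + 296 d y}{2} = - \frac{d}{2} - 148 d y$)
$\left(1541107 + m{\left(1004,-1198 \right)}\right) + \frac{1}{3795115} = \left(1541107 - 502 \left(1 + 296 \left(-1198\right)\right)\right) + \frac{1}{3795115} = \left(1541107 - 502 \left(1 - 354608\right)\right) + \frac{1}{3795115} = \left(1541107 - 502 \left(-354607\right)\right) + \frac{1}{3795115} = \left(1541107 + 178012714\right) + \frac{1}{3795115} = 179553821 + \frac{1}{3795115} = \frac{681427399384416}{3795115}$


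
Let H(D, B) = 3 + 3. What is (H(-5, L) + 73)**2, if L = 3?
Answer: 6241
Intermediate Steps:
H(D, B) = 6
(H(-5, L) + 73)**2 = (6 + 73)**2 = 79**2 = 6241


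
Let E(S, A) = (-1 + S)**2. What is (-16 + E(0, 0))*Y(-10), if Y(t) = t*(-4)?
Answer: -600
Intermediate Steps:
Y(t) = -4*t
(-16 + E(0, 0))*Y(-10) = (-16 + (-1 + 0)**2)*(-4*(-10)) = (-16 + (-1)**2)*40 = (-16 + 1)*40 = -15*40 = -600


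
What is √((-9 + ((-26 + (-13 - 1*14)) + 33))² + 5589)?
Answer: √6430 ≈ 80.187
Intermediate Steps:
√((-9 + ((-26 + (-13 - 1*14)) + 33))² + 5589) = √((-9 + ((-26 + (-13 - 14)) + 33))² + 5589) = √((-9 + ((-26 - 27) + 33))² + 5589) = √((-9 + (-53 + 33))² + 5589) = √((-9 - 20)² + 5589) = √((-29)² + 5589) = √(841 + 5589) = √6430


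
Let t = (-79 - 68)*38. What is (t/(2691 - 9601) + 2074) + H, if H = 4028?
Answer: 21085203/3455 ≈ 6102.8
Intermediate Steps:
t = -5586 (t = -147*38 = -5586)
(t/(2691 - 9601) + 2074) + H = (-5586/(2691 - 9601) + 2074) + 4028 = (-5586/(-6910) + 2074) + 4028 = (-5586*(-1/6910) + 2074) + 4028 = (2793/3455 + 2074) + 4028 = 7168463/3455 + 4028 = 21085203/3455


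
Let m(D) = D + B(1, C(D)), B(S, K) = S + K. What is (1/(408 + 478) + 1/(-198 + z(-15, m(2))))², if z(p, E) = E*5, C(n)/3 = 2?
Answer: 537289/18375971364 ≈ 2.9239e-5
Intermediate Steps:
C(n) = 6 (C(n) = 3*2 = 6)
B(S, K) = K + S
m(D) = 7 + D (m(D) = D + (6 + 1) = D + 7 = 7 + D)
z(p, E) = 5*E
(1/(408 + 478) + 1/(-198 + z(-15, m(2))))² = (1/(408 + 478) + 1/(-198 + 5*(7 + 2)))² = (1/886 + 1/(-198 + 5*9))² = (1/886 + 1/(-198 + 45))² = (1/886 + 1/(-153))² = (1/886 - 1/153)² = (-733/135558)² = 537289/18375971364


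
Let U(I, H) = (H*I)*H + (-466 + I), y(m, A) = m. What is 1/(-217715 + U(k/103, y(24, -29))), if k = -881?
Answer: -103/22980980 ≈ -4.4820e-6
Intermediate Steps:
U(I, H) = -466 + I + I*H² (U(I, H) = I*H² + (-466 + I) = -466 + I + I*H²)
1/(-217715 + U(k/103, y(24, -29))) = 1/(-217715 + (-466 - 881/103 - 881/103*24²)) = 1/(-217715 + (-466 - 881*1/103 - 881*1/103*576)) = 1/(-217715 + (-466 - 881/103 - 881/103*576)) = 1/(-217715 + (-466 - 881/103 - 507456/103)) = 1/(-217715 - 556335/103) = 1/(-22980980/103) = -103/22980980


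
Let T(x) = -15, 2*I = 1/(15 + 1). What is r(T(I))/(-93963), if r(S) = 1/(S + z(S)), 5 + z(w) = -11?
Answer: 1/2912853 ≈ 3.4331e-7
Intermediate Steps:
z(w) = -16 (z(w) = -5 - 11 = -16)
I = 1/32 (I = 1/(2*(15 + 1)) = (½)/16 = (½)*(1/16) = 1/32 ≈ 0.031250)
r(S) = 1/(-16 + S) (r(S) = 1/(S - 16) = 1/(-16 + S))
r(T(I))/(-93963) = 1/(-16 - 15*(-93963)) = -1/93963/(-31) = -1/31*(-1/93963) = 1/2912853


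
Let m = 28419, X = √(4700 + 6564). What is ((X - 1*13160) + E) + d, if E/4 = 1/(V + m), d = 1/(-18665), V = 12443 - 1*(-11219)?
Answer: -12792728920821/972091865 + 32*√11 ≈ -13054.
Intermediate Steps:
X = 32*√11 (X = √11264 = 32*√11 ≈ 106.13)
V = 23662 (V = 12443 + 11219 = 23662)
d = -1/18665 ≈ -5.3576e-5
E = 4/52081 (E = 4/(23662 + 28419) = 4/52081 ≈ 7.6803e-5)
((X - 1*13160) + E) + d = ((32*√11 - 1*13160) + 4/52081) - 1/18665 = ((32*√11 - 13160) + 4/52081) - 1/18665 = ((-13160 + 32*√11) + 4/52081) - 1/18665 = (-685385956/52081 + 32*√11) - 1/18665 = -12792728920821/972091865 + 32*√11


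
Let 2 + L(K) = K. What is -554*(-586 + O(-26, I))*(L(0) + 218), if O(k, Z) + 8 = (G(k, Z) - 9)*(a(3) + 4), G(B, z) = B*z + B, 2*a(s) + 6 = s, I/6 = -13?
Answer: -525145464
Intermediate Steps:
I = -78 (I = 6*(-13) = -78)
L(K) = -2 + K
a(s) = -3 + s/2
G(B, z) = B + B*z
O(k, Z) = -61/2 + 5*k*(1 + Z)/2 (O(k, Z) = -8 + (k*(1 + Z) - 9)*((-3 + (1/2)*3) + 4) = -8 + (-9 + k*(1 + Z))*((-3 + 3/2) + 4) = -8 + (-9 + k*(1 + Z))*(-3/2 + 4) = -8 + (-9 + k*(1 + Z))*(5/2) = -8 + (-45/2 + 5*k*(1 + Z)/2) = -61/2 + 5*k*(1 + Z)/2)
-554*(-586 + O(-26, I))*(L(0) + 218) = -554*(-586 + (-61/2 + (5/2)*(-26)*(1 - 78)))*((-2 + 0) + 218) = -554*(-586 + (-61/2 + (5/2)*(-26)*(-77)))*(-2 + 218) = -554*(-586 + (-61/2 + 5005))*216 = -554*(-586 + 9949/2)*216 = -2431229*216 = -554*947916 = -525145464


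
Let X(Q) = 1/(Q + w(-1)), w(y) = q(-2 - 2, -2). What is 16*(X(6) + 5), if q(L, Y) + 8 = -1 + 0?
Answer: 224/3 ≈ 74.667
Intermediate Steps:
q(L, Y) = -9 (q(L, Y) = -8 + (-1 + 0) = -8 - 1 = -9)
w(y) = -9
X(Q) = 1/(-9 + Q) (X(Q) = 1/(Q - 9) = 1/(-9 + Q))
16*(X(6) + 5) = 16*(1/(-9 + 6) + 5) = 16*(1/(-3) + 5) = 16*(-⅓ + 5) = 16*(14/3) = 224/3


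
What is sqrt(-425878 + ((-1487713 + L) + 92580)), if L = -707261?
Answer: 4*I*sqrt(158017) ≈ 1590.1*I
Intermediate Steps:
sqrt(-425878 + ((-1487713 + L) + 92580)) = sqrt(-425878 + ((-1487713 - 707261) + 92580)) = sqrt(-425878 + (-2194974 + 92580)) = sqrt(-425878 - 2102394) = sqrt(-2528272) = 4*I*sqrt(158017)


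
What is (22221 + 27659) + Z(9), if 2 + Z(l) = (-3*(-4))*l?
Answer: 49986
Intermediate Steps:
Z(l) = -2 + 12*l (Z(l) = -2 + (-3*(-4))*l = -2 + 12*l)
(22221 + 27659) + Z(9) = (22221 + 27659) + (-2 + 12*9) = 49880 + (-2 + 108) = 49880 + 106 = 49986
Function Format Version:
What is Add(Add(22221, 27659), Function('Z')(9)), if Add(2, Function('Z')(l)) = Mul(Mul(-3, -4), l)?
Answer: 49986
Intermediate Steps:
Function('Z')(l) = Add(-2, Mul(12, l)) (Function('Z')(l) = Add(-2, Mul(Mul(-3, -4), l)) = Add(-2, Mul(12, l)))
Add(Add(22221, 27659), Function('Z')(9)) = Add(Add(22221, 27659), Add(-2, Mul(12, 9))) = Add(49880, Add(-2, 108)) = Add(49880, 106) = 49986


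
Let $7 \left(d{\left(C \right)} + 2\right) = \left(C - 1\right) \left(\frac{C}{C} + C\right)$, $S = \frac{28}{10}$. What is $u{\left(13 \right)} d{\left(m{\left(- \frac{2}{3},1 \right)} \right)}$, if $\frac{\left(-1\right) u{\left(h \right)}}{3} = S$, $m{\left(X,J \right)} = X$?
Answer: $\frac{262}{15} \approx 17.467$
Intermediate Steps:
$S = \frac{14}{5}$ ($S = 28 \cdot \frac{1}{10} = \frac{14}{5} \approx 2.8$)
$d{\left(C \right)} = -2 + \frac{\left(1 + C\right) \left(-1 + C\right)}{7}$ ($d{\left(C \right)} = -2 + \frac{\left(C - 1\right) \left(\frac{C}{C} + C\right)}{7} = -2 + \frac{\left(-1 + C\right) \left(1 + C\right)}{7} = -2 + \frac{\left(1 + C\right) \left(-1 + C\right)}{7}$)
$u{\left(h \right)} = - \frac{42}{5}$ ($u{\left(h \right)} = \left(-3\right) \frac{14}{5} = - \frac{42}{5}$)
$u{\left(13 \right)} d{\left(m{\left(- \frac{2}{3},1 \right)} \right)} = - \frac{42 \left(- \frac{15}{7} + \frac{\left(- \frac{2}{3}\right)^{2}}{7}\right)}{5} = - \frac{42 \left(- \frac{15}{7} + \frac{1}{7} \cdot \frac{4}{9}\right)}{5} = - \frac{42 \left(- \frac{15}{7} + \frac{4}{63}\right)}{5} = \left(- \frac{42}{5}\right) \left(- \frac{131}{63}\right) = \frac{262}{15}$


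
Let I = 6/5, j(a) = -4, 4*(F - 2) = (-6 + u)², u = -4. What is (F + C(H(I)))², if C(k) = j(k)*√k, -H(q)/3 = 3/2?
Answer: 657 - 324*I*√2 ≈ 657.0 - 458.21*I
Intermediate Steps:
F = 27 (F = 2 + (-6 - 4)²/4 = 2 + (¼)*(-10)² = 2 + (¼)*100 = 2 + 25 = 27)
I = 6/5 (I = 6*(⅕) = 6/5 ≈ 1.2000)
H(q) = -9/2
C(k) = -4*√k
(F + C(H(I)))² = (27 - 6*I*√2)²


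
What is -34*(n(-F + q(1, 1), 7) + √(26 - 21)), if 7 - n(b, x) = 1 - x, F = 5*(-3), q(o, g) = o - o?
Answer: -442 - 34*√5 ≈ -518.03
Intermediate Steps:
q(o, g) = 0
F = -15
n(b, x) = 6 + x (n(b, x) = 7 - (1 - x) = 7 + (-1 + x) = 6 + x)
-34*(n(-F + q(1, 1), 7) + √(26 - 21)) = -34*((6 + 7) + √(26 - 21)) = -34*(13 + √5) = -442 - 34*√5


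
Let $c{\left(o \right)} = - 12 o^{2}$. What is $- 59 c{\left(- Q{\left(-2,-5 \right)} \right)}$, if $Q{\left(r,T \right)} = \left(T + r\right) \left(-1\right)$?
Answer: $34692$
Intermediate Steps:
$Q{\left(r,T \right)} = - T - r$
$- 59 c{\left(- Q{\left(-2,-5 \right)} \right)} = - 59 \left(- 12 \left(- (\left(-1\right) \left(-5\right) - -2)\right)^{2}\right) = - 59 \left(- 12 \left(- (5 + 2)\right)^{2}\right) = - 59 \left(- 12 \left(\left(-1\right) 7\right)^{2}\right) = - 59 \left(- 12 \left(-7\right)^{2}\right) = - 59 \left(\left(-12\right) 49\right) = \left(-59\right) \left(-588\right) = 34692$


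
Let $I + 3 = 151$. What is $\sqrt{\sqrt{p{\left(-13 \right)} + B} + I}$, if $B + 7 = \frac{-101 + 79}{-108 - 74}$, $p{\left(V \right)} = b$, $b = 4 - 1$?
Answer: $\frac{\sqrt{1225588 + 91 i \sqrt{32123}}}{91} \approx 12.166 + 0.080946 i$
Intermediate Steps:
$I = 148$ ($I = -3 + 151 = 148$)
$b = 3$ ($b = 4 - 1 = 3$)
$p{\left(V \right)} = 3$
$B = - \frac{626}{91}$ ($B = -7 + \frac{-101 + 79}{-108 - 74} = -7 - \frac{22}{-182} = -7 - - \frac{11}{91} = -7 + \frac{11}{91} = - \frac{626}{91} \approx -6.8791$)
$\sqrt{\sqrt{p{\left(-13 \right)} + B} + I} = \sqrt{\sqrt{3 - \frac{626}{91}} + 148} = \sqrt{\sqrt{- \frac{353}{91}} + 148} = \sqrt{\frac{i \sqrt{32123}}{91} + 148} = \sqrt{148 + \frac{i \sqrt{32123}}{91}}$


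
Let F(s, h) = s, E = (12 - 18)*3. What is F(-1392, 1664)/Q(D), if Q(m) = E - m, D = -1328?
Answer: -696/655 ≈ -1.0626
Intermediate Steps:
E = -18 (E = -6*3 = -18)
Q(m) = -18 - m
F(-1392, 1664)/Q(D) = -1392/(-18 - 1*(-1328)) = -1392/(-18 + 1328) = -1392/1310 = -1392*1/1310 = -696/655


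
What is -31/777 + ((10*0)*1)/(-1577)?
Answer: -31/777 ≈ -0.039897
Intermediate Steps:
-31/777 + ((10*0)*1)/(-1577) = -31*1/777 + (0*1)*(-1/1577) = -31/777 + 0*(-1/1577) = -31/777 + 0 = -31/777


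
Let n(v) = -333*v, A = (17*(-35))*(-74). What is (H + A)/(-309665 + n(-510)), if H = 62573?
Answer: -106603/139835 ≈ -0.76235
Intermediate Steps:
A = 44030 (A = -595*(-74) = 44030)
(H + A)/(-309665 + n(-510)) = (62573 + 44030)/(-309665 - 333*(-510)) = 106603/(-309665 + 169830) = 106603/(-139835) = 106603*(-1/139835) = -106603/139835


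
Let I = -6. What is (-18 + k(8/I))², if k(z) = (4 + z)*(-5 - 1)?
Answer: 1156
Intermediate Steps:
k(z) = -24 - 6*z (k(z) = (4 + z)*(-6) = -24 - 6*z)
(-18 + k(8/I))² = (-18 + (-24 - 48/(-6)))² = (-18 + (-24 - 48*(-1)/6))² = (-18 + (-24 - 6*(-4/3)))² = (-18 + (-24 + 8))² = (-18 - 16)² = (-34)² = 1156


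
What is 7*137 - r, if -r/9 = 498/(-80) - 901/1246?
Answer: 22339957/24920 ≈ 896.47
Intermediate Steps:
r = 1558323/24920 (r = -9*(498/(-80) - 901/1246) = -9*(498*(-1/80) - 901*1/1246) = -9*(-249/40 - 901/1246) = -9*(-173147/24920) = 1558323/24920 ≈ 62.533)
7*137 - r = 7*137 - 1*1558323/24920 = 959 - 1558323/24920 = 22339957/24920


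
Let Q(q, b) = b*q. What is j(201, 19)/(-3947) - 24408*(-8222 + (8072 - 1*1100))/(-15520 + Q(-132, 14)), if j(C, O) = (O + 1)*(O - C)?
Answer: -15044968810/8568937 ≈ -1755.8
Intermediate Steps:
j(C, O) = (1 + O)*(O - C)
j(201, 19)/(-3947) - 24408*(-8222 + (8072 - 1*1100))/(-15520 + Q(-132, 14)) = (19 + 19**2 - 1*201 - 1*201*19)/(-3947) - 24408*(-8222 + (8072 - 1*1100))/(-15520 + 14*(-132)) = (19 + 361 - 201 - 3819)*(-1/3947) - 24408*(-8222 + (8072 - 1100))/(-15520 - 1848) = -3640*(-1/3947) - 24408/((-17368/(-8222 + 6972))) = 3640/3947 - 24408/((-17368/(-1250))) = 3640/3947 - 24408/((-17368*(-1/1250))) = 3640/3947 - 24408/8684/625 = 3640/3947 - 24408*625/8684 = 3640/3947 - 3813750/2171 = -15044968810/8568937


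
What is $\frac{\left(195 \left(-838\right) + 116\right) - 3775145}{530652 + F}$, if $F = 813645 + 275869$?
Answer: $- \frac{3938439}{1620166} \approx -2.4309$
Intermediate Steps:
$F = 1089514$
$\frac{\left(195 \left(-838\right) + 116\right) - 3775145}{530652 + F} = \frac{\left(195 \left(-838\right) + 116\right) - 3775145}{530652 + 1089514} = \frac{\left(-163410 + 116\right) - 3775145}{1620166} = \left(-163294 - 3775145\right) \frac{1}{1620166} = \left(-3938439\right) \frac{1}{1620166} = - \frac{3938439}{1620166}$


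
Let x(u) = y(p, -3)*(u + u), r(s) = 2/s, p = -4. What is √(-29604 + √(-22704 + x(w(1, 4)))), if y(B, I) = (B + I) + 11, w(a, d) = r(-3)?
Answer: 2*√(-66609 + 3*I*√12774)/3 ≈ 0.43792 + 172.06*I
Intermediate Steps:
w(a, d) = -⅔ (w(a, d) = 2/(-3) = 2*(-⅓) = -⅔)
y(B, I) = 11 + B + I
x(u) = 8*u (x(u) = (11 - 4 - 3)*(u + u) = 4*(2*u) = 8*u)
√(-29604 + √(-22704 + x(w(1, 4)))) = √(-29604 + √(-22704 + 8*(-⅔))) = √(-29604 + √(-22704 - 16/3)) = √(-29604 + √(-68128/3)) = √(-29604 + 4*I*√12774/3)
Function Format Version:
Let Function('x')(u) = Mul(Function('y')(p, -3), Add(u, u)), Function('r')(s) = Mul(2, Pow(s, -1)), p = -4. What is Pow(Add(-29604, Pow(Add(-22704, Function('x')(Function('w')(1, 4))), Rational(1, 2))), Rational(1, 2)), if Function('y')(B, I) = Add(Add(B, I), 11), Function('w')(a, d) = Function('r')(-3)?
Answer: Mul(Rational(2, 3), Pow(Add(-66609, Mul(3, I, Pow(12774, Rational(1, 2)))), Rational(1, 2))) ≈ Add(0.43792, Mul(172.06, I))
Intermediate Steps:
Function('w')(a, d) = Rational(-2, 3) (Function('w')(a, d) = Mul(2, Pow(-3, -1)) = Mul(2, Rational(-1, 3)) = Rational(-2, 3))
Function('y')(B, I) = Add(11, B, I)
Function('x')(u) = Mul(8, u) (Function('x')(u) = Mul(Add(11, -4, -3), Add(u, u)) = Mul(4, Mul(2, u)) = Mul(8, u))
Pow(Add(-29604, Pow(Add(-22704, Function('x')(Function('w')(1, 4))), Rational(1, 2))), Rational(1, 2)) = Pow(Add(-29604, Pow(Add(-22704, Mul(8, Rational(-2, 3))), Rational(1, 2))), Rational(1, 2)) = Pow(Add(-29604, Pow(Add(-22704, Rational(-16, 3)), Rational(1, 2))), Rational(1, 2)) = Pow(Add(-29604, Pow(Rational(-68128, 3), Rational(1, 2))), Rational(1, 2)) = Pow(Add(-29604, Mul(Rational(4, 3), I, Pow(12774, Rational(1, 2)))), Rational(1, 2))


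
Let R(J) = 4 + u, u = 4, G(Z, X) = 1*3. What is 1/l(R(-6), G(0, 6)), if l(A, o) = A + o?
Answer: 1/11 ≈ 0.090909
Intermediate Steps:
G(Z, X) = 3
R(J) = 8 (R(J) = 4 + 4 = 8)
1/l(R(-6), G(0, 6)) = 1/(8 + 3) = 1/11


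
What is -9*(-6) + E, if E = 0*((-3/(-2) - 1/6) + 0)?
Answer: 54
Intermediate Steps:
E = 0 (E = 0*((-3*(-½) - 1*⅙) + 0) = 0*((3/2 - ⅙) + 0) = 0*(4/3 + 0) = 0*(4/3) = 0)
-9*(-6) + E = -9*(-6) + 0 = 54 + 0 = 54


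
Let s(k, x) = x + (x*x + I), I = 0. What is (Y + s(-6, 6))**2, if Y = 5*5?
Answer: 4489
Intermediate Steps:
s(k, x) = x + x**2 (s(k, x) = x + (x*x + 0) = x + (x**2 + 0) = x + x**2)
Y = 25
(Y + s(-6, 6))**2 = (25 + 6*(1 + 6))**2 = (25 + 6*7)**2 = (25 + 42)**2 = 67**2 = 4489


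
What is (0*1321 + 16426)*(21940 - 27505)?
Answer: -91410690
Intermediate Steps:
(0*1321 + 16426)*(21940 - 27505) = (0 + 16426)*(-5565) = 16426*(-5565) = -91410690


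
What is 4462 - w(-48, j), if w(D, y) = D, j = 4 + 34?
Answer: 4510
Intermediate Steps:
j = 38
4462 - w(-48, j) = 4462 - 1*(-48) = 4462 + 48 = 4510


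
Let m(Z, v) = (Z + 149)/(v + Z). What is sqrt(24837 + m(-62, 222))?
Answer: sqrt(39740070)/40 ≈ 157.60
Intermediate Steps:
m(Z, v) = (149 + Z)/(Z + v)
sqrt(24837 + m(-62, 222)) = sqrt(24837 + (149 - 62)/(-62 + 222)) = sqrt(24837 + 87/160) = sqrt(3974007/160) = sqrt(39740070)/40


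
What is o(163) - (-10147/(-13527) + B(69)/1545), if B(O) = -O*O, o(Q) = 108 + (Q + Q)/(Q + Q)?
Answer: 775579789/6966405 ≈ 111.33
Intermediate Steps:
o(Q) = 109 (o(Q) = 108 + (2*Q)/((2*Q)) = 108 + (2*Q)*(1/(2*Q)) = 108 + 1 = 109)
B(O) = -O²
o(163) - (-10147/(-13527) + B(69)/1545) = 109 - (-10147/(-13527) - 1*69²/1545) = 109 - (-10147*(-1/13527) - 1*4761*(1/1545)) = 109 - (10147/13527 - 4761*1/1545) = 109 - (10147/13527 - 1587/515) = 109 - 1*(-16241644/6966405) = 109 + 16241644/6966405 = 775579789/6966405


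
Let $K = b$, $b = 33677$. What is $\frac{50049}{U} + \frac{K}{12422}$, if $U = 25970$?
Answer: $\frac{374075092}{80649835} \approx 4.6383$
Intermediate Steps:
$K = 33677$
$\frac{50049}{U} + \frac{K}{12422} = \frac{50049}{25970} + \frac{33677}{12422} = \frac{374075092}{80649835}$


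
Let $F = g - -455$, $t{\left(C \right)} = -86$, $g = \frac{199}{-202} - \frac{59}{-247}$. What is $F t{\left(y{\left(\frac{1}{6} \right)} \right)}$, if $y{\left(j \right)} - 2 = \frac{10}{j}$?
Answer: $- \frac{974575005}{24947} \approx -39066.0$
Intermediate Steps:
$y{\left(j \right)} = 2 + \frac{10}{j}$
$g = - \frac{37235}{49894}$ ($g = 199 \left(- \frac{1}{202}\right) - - \frac{59}{247} = - \frac{199}{202} + \frac{59}{247} = - \frac{37235}{49894} \approx -0.74628$)
$F = \frac{22664535}{49894}$ ($F = - \frac{37235}{49894} - -455 = - \frac{37235}{49894} + 455 = \frac{22664535}{49894} \approx 454.25$)
$F t{\left(y{\left(\frac{1}{6} \right)} \right)} = \frac{22664535}{49894} \left(-86\right) = - \frac{974575005}{24947}$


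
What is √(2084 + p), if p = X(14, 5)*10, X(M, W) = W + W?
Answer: 2*√546 ≈ 46.733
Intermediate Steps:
X(M, W) = 2*W
p = 100 (p = (2*5)*10 = 10*10 = 100)
√(2084 + p) = √(2084 + 100) = √2184 = 2*√546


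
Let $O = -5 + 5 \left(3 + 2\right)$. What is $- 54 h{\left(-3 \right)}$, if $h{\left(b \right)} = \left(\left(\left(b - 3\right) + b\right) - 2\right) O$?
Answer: $11880$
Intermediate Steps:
$O = 20$ ($O = -5 + 5 \cdot 5 = -5 + 25 = 20$)
$h{\left(b \right)} = -100 + 40 b$ ($h{\left(b \right)} = \left(\left(\left(b - 3\right) + b\right) - 2\right) 20 = \left(\left(\left(-3 + b\right) + b\right) - 2\right) 20 = \left(\left(-3 + 2 b\right) - 2\right) 20 = \left(-5 + 2 b\right) 20 = -100 + 40 b$)
$- 54 h{\left(-3 \right)} = - 54 \left(-100 + 40 \left(-3\right)\right) = - 54 \left(-100 - 120\right) = \left(-54\right) \left(-220\right) = 11880$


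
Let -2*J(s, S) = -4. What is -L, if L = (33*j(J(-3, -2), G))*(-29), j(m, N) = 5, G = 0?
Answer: 4785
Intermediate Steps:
J(s, S) = 2 (J(s, S) = -1/2*(-4) = 2)
L = -4785 (L = (33*5)*(-29) = 165*(-29) = -4785)
-L = -1*(-4785) = 4785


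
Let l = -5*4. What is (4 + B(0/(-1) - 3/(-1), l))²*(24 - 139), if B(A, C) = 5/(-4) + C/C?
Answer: -25875/16 ≈ -1617.2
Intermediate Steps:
l = -20
B(A, C) = -¼ (B(A, C) = 5*(-¼) + 1 = -5/4 + 1 = -¼)
(4 + B(0/(-1) - 3/(-1), l))²*(24 - 139) = (4 - ¼)²*(24 - 139) = (15/4)²*(-115) = (225/16)*(-115) = -25875/16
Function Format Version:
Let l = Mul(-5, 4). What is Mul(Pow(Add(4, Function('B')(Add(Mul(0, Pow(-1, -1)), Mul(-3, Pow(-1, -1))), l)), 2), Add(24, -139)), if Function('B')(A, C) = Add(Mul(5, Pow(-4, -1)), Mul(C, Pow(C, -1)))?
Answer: Rational(-25875, 16) ≈ -1617.2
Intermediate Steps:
l = -20
Function('B')(A, C) = Rational(-1, 4) (Function('B')(A, C) = Add(Mul(5, Rational(-1, 4)), 1) = Add(Rational(-5, 4), 1) = Rational(-1, 4))
Mul(Pow(Add(4, Function('B')(Add(Mul(0, Pow(-1, -1)), Mul(-3, Pow(-1, -1))), l)), 2), Add(24, -139)) = Mul(Pow(Add(4, Rational(-1, 4)), 2), Add(24, -139)) = Mul(Pow(Rational(15, 4), 2), -115) = Mul(Rational(225, 16), -115) = Rational(-25875, 16)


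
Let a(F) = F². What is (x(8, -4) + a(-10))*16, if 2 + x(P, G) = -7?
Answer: 1456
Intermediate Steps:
x(P, G) = -9 (x(P, G) = -2 - 7 = -9)
(x(8, -4) + a(-10))*16 = (-9 + (-10)²)*16 = (-9 + 100)*16 = 91*16 = 1456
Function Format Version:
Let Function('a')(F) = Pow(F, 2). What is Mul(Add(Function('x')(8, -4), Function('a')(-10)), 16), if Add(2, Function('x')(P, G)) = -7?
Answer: 1456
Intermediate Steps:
Function('x')(P, G) = -9 (Function('x')(P, G) = Add(-2, -7) = -9)
Mul(Add(Function('x')(8, -4), Function('a')(-10)), 16) = Mul(Add(-9, Pow(-10, 2)), 16) = Mul(Add(-9, 100), 16) = Mul(91, 16) = 1456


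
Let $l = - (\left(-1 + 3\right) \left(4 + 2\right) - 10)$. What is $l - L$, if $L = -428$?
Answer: $426$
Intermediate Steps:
$l = -2$ ($l = - (2 \cdot 6 - 10) = - (12 - 10) = \left(-1\right) 2 = -2$)
$l - L = -2 - -428 = -2 + 428 = 426$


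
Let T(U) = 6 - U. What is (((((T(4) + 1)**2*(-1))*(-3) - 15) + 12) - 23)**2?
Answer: 1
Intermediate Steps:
(((((T(4) + 1)**2*(-1))*(-3) - 15) + 12) - 23)**2 = ((((((6 - 1*4) + 1)**2*(-1))*(-3) - 15) + 12) - 23)**2 = ((((((6 - 4) + 1)**2*(-1))*(-3) - 15) + 12) - 23)**2 = (((((2 + 1)**2*(-1))*(-3) - 15) + 12) - 23)**2 = ((((3**2*(-1))*(-3) - 15) + 12) - 23)**2 = ((((9*(-1))*(-3) - 15) + 12) - 23)**2 = (((-9*(-3) - 15) + 12) - 23)**2 = (((27 - 15) + 12) - 23)**2 = ((12 + 12) - 23)**2 = (24 - 23)**2 = 1**2 = 1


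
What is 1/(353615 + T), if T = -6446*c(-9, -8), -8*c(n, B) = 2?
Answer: 2/710453 ≈ 2.8151e-6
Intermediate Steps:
c(n, B) = -¼ (c(n, B) = -⅛*2 = -¼)
T = 3223/2 (T = -6446*(-¼) = 3223/2 ≈ 1611.5)
1/(353615 + T) = 1/(353615 + 3223/2) = 1/(710453/2) = 2/710453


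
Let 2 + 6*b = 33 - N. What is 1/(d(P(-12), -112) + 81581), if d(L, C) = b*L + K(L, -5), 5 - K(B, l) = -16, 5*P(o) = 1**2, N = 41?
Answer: 3/244805 ≈ 1.2255e-5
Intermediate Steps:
P(o) = 1/5 (P(o) = (1/5)*1**2 = (1/5)*1 = 1/5)
K(B, l) = 21 (K(B, l) = 5 - 1*(-16) = 5 + 16 = 21)
b = -5/3 (b = -1/3 + (33 - 1*41)/6 = -1/3 + (33 - 41)/6 = -1/3 + (1/6)*(-8) = -1/3 - 4/3 = -5/3 ≈ -1.6667)
d(L, C) = 21 - 5*L/3 (d(L, C) = -5*L/3 + 21 = 21 - 5*L/3)
1/(d(P(-12), -112) + 81581) = 1/((21 - 5/3*1/5) + 81581) = 1/((21 - 1/3) + 81581) = 1/(62/3 + 81581) = 1/(244805/3) = 3/244805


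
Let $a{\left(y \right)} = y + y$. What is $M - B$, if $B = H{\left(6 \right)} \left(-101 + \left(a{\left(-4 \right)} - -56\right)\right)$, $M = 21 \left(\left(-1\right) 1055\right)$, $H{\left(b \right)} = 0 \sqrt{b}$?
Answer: $-22155$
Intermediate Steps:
$a{\left(y \right)} = 2 y$
$H{\left(b \right)} = 0$
$M = -22155$ ($M = 21 \left(-1055\right) = -22155$)
$B = 0$ ($B = 0 \left(-101 + \left(2 \left(-4\right) - -56\right)\right) = 0 \left(-101 + \left(-8 + 56\right)\right) = 0 \left(-101 + 48\right) = 0 \left(-53\right) = 0$)
$M - B = -22155 - 0 = -22155 + 0 = -22155$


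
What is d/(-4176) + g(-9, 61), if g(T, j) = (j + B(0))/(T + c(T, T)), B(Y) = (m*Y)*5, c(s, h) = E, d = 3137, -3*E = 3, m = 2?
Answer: -143053/20880 ≈ -6.8512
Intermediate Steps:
E = -1 (E = -⅓*3 = -1)
c(s, h) = -1
B(Y) = 10*Y (B(Y) = (2*Y)*5 = 10*Y)
g(T, j) = j/(-1 + T) (g(T, j) = (j + 10*0)/(T - 1) = (j + 0)/(-1 + T) = j/(-1 + T))
d/(-4176) + g(-9, 61) = 3137/(-4176) + 61/(-1 - 9) = 3137*(-1/4176) + 61/(-10) = -3137/4176 + 61*(-⅒) = -3137/4176 - 61/10 = -143053/20880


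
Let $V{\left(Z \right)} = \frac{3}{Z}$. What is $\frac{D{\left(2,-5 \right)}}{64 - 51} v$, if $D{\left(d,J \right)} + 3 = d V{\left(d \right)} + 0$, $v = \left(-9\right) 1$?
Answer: $0$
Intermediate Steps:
$v = -9$
$D{\left(d,J \right)} = 0$ ($D{\left(d,J \right)} = -3 + \left(d \frac{3}{d} + 0\right) = -3 + \left(3 + 0\right) = -3 + 3 = 0$)
$\frac{D{\left(2,-5 \right)}}{64 - 51} v = \frac{1}{64 - 51} \cdot 0 \left(-9\right) = \frac{1}{13} \cdot 0 \left(-9\right) = 0 \left(-9\right) = 0$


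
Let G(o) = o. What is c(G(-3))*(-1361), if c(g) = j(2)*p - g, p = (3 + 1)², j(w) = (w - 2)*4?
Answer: -4083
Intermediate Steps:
j(w) = -8 + 4*w (j(w) = (-2 + w)*4 = -8 + 4*w)
p = 16 (p = 4² = 16)
c(g) = -g (c(g) = (-8 + 4*2)*16 - g = (-8 + 8)*16 - g = 0*16 - g = 0 - g = -g)
c(G(-3))*(-1361) = -1*(-3)*(-1361) = 3*(-1361) = -4083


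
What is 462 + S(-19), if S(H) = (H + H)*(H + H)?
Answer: 1906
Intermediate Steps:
S(H) = 4*H**2 (S(H) = (2*H)*(2*H) = 4*H**2)
462 + S(-19) = 462 + 4*(-19)**2 = 462 + 4*361 = 462 + 1444 = 1906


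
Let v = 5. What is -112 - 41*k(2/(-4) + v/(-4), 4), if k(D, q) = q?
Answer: -276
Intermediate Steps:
-112 - 41*k(2/(-4) + v/(-4), 4) = -112 - 41*4 = -112 - 164 = -276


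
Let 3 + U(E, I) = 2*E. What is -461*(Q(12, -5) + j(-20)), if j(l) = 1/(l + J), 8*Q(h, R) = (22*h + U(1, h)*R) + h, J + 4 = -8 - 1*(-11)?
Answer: -2716673/168 ≈ -16171.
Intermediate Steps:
U(E, I) = -3 + 2*E
J = -1 (J = -4 + (-8 - 1*(-11)) = -4 + (-8 + 11) = -4 + 3 = -1)
Q(h, R) = -R/8 + 23*h/8 (Q(h, R) = ((22*h + (-3 + 2*1)*R) + h)/8 = ((22*h + (-3 + 2)*R) + h)/8 = ((22*h - R) + h)/8 = ((-R + 22*h) + h)/8 = (-R + 23*h)/8 = -R/8 + 23*h/8)
j(l) = 1/(-1 + l) (j(l) = 1/(l - 1) = 1/(-1 + l))
-461*(Q(12, -5) + j(-20)) = -461*((-⅛*(-5) + (23/8)*12) + 1/(-1 - 20)) = -461*((5/8 + 69/2) + 1/(-21)) = -461*(281/8 - 1/21) = -461*5893/168 = -2716673/168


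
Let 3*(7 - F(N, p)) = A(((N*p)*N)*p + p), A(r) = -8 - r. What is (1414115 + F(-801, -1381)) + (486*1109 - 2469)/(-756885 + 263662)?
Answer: 603527710219115627/1479669 ≈ 4.0788e+11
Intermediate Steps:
F(N, p) = 29/3 + p/3 + N²*p²/3 (F(N, p) = 7 - (-8 - (((N*p)*N)*p + p))/3 = 7 - (-8 - ((p*N²)*p + p))/3 = 7 - (-8 - (N²*p² + p))/3 = 7 - (-8 - (p + N²*p²))/3 = 7 - (-8 + (-p - N²*p²))/3 = 7 - (-8 - p - N²*p²)/3 = 7 + (8/3 + p/3 + N²*p²/3) = 29/3 + p/3 + N²*p²/3)
(1414115 + F(-801, -1381)) + (486*1109 - 2469)/(-756885 + 263662) = (1414115 + (29/3 + (⅓)*(-1381)*(1 - 1381*(-801)²))) + (486*1109 - 2469)/(-756885 + 263662) = (1414115 + (29/3 + (⅓)*(-1381)*(1 - 1381*641601))) + (538974 - 2469)/(-493223) = (1414115 + (29/3 + (⅓)*(-1381)*(1 - 886050981))) + 536505*(-1/493223) = (1414115 + (29/3 + (⅓)*(-1381)*(-886050980))) - 536505/493223 = (1414115 + (29/3 + 1223636403380/3)) - 536505/493223 = (1414115 + 1223636403409/3) - 536505/493223 = 1223640645754/3 - 536505/493223 = 603527710219115627/1479669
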